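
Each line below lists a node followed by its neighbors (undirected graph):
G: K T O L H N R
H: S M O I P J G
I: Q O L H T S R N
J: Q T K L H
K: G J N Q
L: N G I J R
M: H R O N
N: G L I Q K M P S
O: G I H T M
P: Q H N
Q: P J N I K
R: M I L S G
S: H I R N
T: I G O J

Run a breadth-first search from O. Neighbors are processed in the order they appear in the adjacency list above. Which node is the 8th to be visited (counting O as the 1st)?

L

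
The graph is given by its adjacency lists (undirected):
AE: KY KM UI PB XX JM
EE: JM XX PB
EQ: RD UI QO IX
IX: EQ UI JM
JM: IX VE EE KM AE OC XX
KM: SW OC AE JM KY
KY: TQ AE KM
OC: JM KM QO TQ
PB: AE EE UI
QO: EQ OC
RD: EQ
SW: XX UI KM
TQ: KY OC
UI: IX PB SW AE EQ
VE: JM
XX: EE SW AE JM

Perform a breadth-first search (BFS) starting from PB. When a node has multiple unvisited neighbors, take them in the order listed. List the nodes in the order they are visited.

PB -> AE -> EE -> UI -> KY -> KM -> XX -> JM -> IX -> SW -> EQ -> TQ -> OC -> VE -> RD -> QO

Visit PB; enqueue AE, EE, UI → queue [AE, EE, UI]
Visit AE; enqueue KY, KM, XX, JM → queue [EE, UI, KY, KM, XX, JM]
Visit EE → queue [UI, KY, KM, XX, JM]
Visit UI; enqueue IX, SW, EQ → queue [KY, KM, XX, JM, IX, SW, EQ]
Visit KY; enqueue TQ → queue [KM, XX, JM, IX, SW, EQ, TQ]
Visit KM; enqueue OC → queue [XX, JM, IX, SW, EQ, TQ, OC]
Visit XX → queue [JM, IX, SW, EQ, TQ, OC]
Visit JM; enqueue VE → queue [IX, SW, EQ, TQ, OC, VE]
Visit IX → queue [SW, EQ, TQ, OC, VE]
Visit SW → queue [EQ, TQ, OC, VE]
Visit EQ; enqueue RD, QO → queue [TQ, OC, VE, RD, QO]
Visit TQ → queue [OC, VE, RD, QO]
Visit OC → queue [VE, RD, QO]
Visit VE → queue [RD, QO]
Visit RD → queue [QO]
Visit QO → queue []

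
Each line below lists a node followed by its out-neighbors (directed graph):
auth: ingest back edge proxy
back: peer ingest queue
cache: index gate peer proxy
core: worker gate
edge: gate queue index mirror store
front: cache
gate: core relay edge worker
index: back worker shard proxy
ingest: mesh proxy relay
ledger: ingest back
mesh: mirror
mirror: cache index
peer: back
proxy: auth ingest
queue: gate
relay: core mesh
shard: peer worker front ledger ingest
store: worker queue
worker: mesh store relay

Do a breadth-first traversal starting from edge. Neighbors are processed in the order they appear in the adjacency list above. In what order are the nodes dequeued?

edge, gate, queue, index, mirror, store, core, relay, worker, back, shard, proxy, cache, mesh, peer, ingest, front, ledger, auth

Visit edge; enqueue gate, queue, index, mirror, store → queue [gate, queue, index, mirror, store]
Visit gate; enqueue core, relay, worker → queue [queue, index, mirror, store, core, relay, worker]
Visit queue → queue [index, mirror, store, core, relay, worker]
Visit index; enqueue back, shard, proxy → queue [mirror, store, core, relay, worker, back, shard, proxy]
Visit mirror; enqueue cache → queue [store, core, relay, worker, back, shard, proxy, cache]
Visit store → queue [core, relay, worker, back, shard, proxy, cache]
Visit core → queue [relay, worker, back, shard, proxy, cache]
Visit relay; enqueue mesh → queue [worker, back, shard, proxy, cache, mesh]
Visit worker → queue [back, shard, proxy, cache, mesh]
Visit back; enqueue peer, ingest → queue [shard, proxy, cache, mesh, peer, ingest]
Visit shard; enqueue front, ledger → queue [proxy, cache, mesh, peer, ingest, front, ledger]
Visit proxy; enqueue auth → queue [cache, mesh, peer, ingest, front, ledger, auth]
Visit cache → queue [mesh, peer, ingest, front, ledger, auth]
Visit mesh → queue [peer, ingest, front, ledger, auth]
Visit peer → queue [ingest, front, ledger, auth]
Visit ingest → queue [front, ledger, auth]
Visit front → queue [ledger, auth]
Visit ledger → queue [auth]
Visit auth → queue []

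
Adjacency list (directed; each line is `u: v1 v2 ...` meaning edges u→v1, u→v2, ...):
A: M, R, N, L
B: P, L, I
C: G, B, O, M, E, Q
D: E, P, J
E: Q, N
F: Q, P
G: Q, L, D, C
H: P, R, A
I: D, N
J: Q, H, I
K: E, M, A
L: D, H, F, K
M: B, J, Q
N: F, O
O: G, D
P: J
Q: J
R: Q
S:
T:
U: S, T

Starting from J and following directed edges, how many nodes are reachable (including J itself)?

18

BFS from J visits: J, H, I, Q, A, P, R, D, N, L, M, E, F, O, K, B, G, C
Reachable nodes: 18 of 21 total.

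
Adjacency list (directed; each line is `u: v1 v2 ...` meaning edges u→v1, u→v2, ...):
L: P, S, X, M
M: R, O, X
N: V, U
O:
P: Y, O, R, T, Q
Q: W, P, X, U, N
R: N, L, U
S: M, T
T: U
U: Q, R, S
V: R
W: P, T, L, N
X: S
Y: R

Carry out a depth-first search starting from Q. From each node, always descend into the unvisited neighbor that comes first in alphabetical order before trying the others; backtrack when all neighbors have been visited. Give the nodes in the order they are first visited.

Visit Q
Q → N
N → U
U → R
R → L
L → M
M → O
M → X
X → S
S → T
L → P
P → Y
N → V
Q → W

Q, N, U, R, L, M, O, X, S, T, P, Y, V, W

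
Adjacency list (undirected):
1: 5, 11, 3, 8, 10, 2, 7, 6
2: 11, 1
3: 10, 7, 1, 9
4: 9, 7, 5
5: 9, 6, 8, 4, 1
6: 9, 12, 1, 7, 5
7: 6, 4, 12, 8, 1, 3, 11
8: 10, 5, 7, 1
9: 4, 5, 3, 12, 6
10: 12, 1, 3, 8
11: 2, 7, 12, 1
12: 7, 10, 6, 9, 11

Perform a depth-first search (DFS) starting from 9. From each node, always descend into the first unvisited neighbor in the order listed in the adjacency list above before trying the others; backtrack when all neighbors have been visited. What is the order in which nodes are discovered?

9, 4, 7, 6, 12, 10, 1, 5, 8, 11, 2, 3

Visit 9
9 → 4
4 → 7
7 → 6
6 → 12
12 → 10
10 → 1
1 → 5
5 → 8
1 → 11
11 → 2
1 → 3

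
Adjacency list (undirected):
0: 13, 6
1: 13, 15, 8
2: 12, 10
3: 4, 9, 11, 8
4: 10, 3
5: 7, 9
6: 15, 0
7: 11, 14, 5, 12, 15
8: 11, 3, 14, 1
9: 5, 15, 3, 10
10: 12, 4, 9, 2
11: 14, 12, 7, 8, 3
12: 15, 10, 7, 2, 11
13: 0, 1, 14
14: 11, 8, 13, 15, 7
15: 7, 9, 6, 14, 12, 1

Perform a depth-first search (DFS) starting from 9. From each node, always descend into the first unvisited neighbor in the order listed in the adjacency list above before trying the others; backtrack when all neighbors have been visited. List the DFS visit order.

Visit 9
9 → 5
5 → 7
7 → 11
11 → 14
14 → 8
8 → 3
3 → 4
4 → 10
10 → 12
12 → 15
15 → 6
6 → 0
0 → 13
13 → 1
12 → 2

9 -> 5 -> 7 -> 11 -> 14 -> 8 -> 3 -> 4 -> 10 -> 12 -> 15 -> 6 -> 0 -> 13 -> 1 -> 2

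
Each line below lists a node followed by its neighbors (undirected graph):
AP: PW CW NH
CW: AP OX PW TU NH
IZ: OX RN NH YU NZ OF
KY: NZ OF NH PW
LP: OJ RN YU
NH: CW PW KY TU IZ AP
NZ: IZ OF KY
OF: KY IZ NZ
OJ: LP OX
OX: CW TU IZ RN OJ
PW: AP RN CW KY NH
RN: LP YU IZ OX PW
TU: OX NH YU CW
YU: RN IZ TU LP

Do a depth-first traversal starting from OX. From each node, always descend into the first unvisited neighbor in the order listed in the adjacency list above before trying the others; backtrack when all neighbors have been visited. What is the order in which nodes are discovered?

OX → CW → AP → PW → RN → LP → OJ → YU → IZ → NH → KY → NZ → OF → TU

Visit OX
OX → CW
CW → AP
AP → PW
PW → RN
RN → LP
LP → OJ
LP → YU
YU → IZ
IZ → NH
NH → KY
KY → NZ
NZ → OF
NH → TU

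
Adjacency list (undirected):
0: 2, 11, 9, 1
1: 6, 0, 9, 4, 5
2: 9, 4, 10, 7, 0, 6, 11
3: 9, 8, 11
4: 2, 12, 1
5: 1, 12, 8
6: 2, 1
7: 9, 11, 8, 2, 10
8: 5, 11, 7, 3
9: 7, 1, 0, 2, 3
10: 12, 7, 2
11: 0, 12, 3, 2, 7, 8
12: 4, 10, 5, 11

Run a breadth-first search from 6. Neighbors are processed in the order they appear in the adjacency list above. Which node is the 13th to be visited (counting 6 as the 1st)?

Visit 6; enqueue 2, 1 → queue [2, 1]
Visit 2; enqueue 9, 4, 10, 7, 0, 11 → queue [1, 9, 4, 10, 7, 0, 11]
Visit 1; enqueue 5 → queue [9, 4, 10, 7, 0, 11, 5]
Visit 9; enqueue 3 → queue [4, 10, 7, 0, 11, 5, 3]
Visit 4; enqueue 12 → queue [10, 7, 0, 11, 5, 3, 12]
Visit 10 → queue [7, 0, 11, 5, 3, 12]
Visit 7; enqueue 8 → queue [0, 11, 5, 3, 12, 8]
Visit 0 → queue [11, 5, 3, 12, 8]
Visit 11 → queue [5, 3, 12, 8]
Visit 5 → queue [3, 12, 8]
Visit 3 → queue [12, 8]
Visit 12 → queue [8]
Visit 8 → queue []

Visit order: 6, 2, 1, 9, 4, 10, 7, 0, 11, 5, 3, 12, 8

8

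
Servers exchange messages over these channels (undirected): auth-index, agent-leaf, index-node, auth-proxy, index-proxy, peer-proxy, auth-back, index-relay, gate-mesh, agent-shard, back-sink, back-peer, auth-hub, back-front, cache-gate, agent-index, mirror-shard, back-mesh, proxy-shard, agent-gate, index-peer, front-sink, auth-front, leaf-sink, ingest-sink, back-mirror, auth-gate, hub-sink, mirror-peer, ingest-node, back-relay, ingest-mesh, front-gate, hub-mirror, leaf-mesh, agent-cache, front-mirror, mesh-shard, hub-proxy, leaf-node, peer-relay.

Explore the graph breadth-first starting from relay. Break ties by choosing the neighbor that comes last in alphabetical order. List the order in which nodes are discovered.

Visit relay; enqueue peer, index, back → queue [peer, index, back]
Visit peer; enqueue proxy, mirror → queue [index, back, proxy, mirror]
Visit index; enqueue node, auth, agent → queue [back, proxy, mirror, node, auth, agent]
Visit back; enqueue sink, mesh, front → queue [proxy, mirror, node, auth, agent, sink, mesh, front]
Visit proxy; enqueue shard, hub → queue [mirror, node, auth, agent, sink, mesh, front, shard, hub]
Visit mirror → queue [node, auth, agent, sink, mesh, front, shard, hub]
Visit node; enqueue leaf, ingest → queue [auth, agent, sink, mesh, front, shard, hub, leaf, ingest]
Visit auth; enqueue gate → queue [agent, sink, mesh, front, shard, hub, leaf, ingest, gate]
Visit agent; enqueue cache → queue [sink, mesh, front, shard, hub, leaf, ingest, gate, cache]
Visit sink → queue [mesh, front, shard, hub, leaf, ingest, gate, cache]
Visit mesh → queue [front, shard, hub, leaf, ingest, gate, cache]
Visit front → queue [shard, hub, leaf, ingest, gate, cache]
Visit shard → queue [hub, leaf, ingest, gate, cache]
Visit hub → queue [leaf, ingest, gate, cache]
Visit leaf → queue [ingest, gate, cache]
Visit ingest → queue [gate, cache]
Visit gate → queue [cache]
Visit cache → queue []

relay -> peer -> index -> back -> proxy -> mirror -> node -> auth -> agent -> sink -> mesh -> front -> shard -> hub -> leaf -> ingest -> gate -> cache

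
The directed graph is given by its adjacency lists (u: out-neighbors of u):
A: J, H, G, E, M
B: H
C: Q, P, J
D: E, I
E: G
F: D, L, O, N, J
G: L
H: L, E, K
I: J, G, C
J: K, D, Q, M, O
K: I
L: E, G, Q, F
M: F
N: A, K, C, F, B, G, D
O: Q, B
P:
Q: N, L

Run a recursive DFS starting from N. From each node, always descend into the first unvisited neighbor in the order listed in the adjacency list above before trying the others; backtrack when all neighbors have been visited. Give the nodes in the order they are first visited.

N -> A -> J -> K -> I -> G -> L -> E -> Q -> F -> D -> O -> B -> H -> C -> P -> M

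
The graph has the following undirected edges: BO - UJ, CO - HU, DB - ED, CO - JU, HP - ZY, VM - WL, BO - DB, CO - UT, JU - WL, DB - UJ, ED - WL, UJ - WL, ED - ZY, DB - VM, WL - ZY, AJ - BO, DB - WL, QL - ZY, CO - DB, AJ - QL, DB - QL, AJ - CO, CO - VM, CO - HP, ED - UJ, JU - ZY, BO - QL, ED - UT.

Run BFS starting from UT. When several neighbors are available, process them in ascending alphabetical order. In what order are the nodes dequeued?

Visit UT; enqueue CO, ED → queue [CO, ED]
Visit CO; enqueue AJ, DB, HP, HU, JU, VM → queue [ED, AJ, DB, HP, HU, JU, VM]
Visit ED; enqueue UJ, WL, ZY → queue [AJ, DB, HP, HU, JU, VM, UJ, WL, ZY]
Visit AJ; enqueue BO, QL → queue [DB, HP, HU, JU, VM, UJ, WL, ZY, BO, QL]
Visit DB → queue [HP, HU, JU, VM, UJ, WL, ZY, BO, QL]
Visit HP → queue [HU, JU, VM, UJ, WL, ZY, BO, QL]
Visit HU → queue [JU, VM, UJ, WL, ZY, BO, QL]
Visit JU → queue [VM, UJ, WL, ZY, BO, QL]
Visit VM → queue [UJ, WL, ZY, BO, QL]
Visit UJ → queue [WL, ZY, BO, QL]
Visit WL → queue [ZY, BO, QL]
Visit ZY → queue [BO, QL]
Visit BO → queue [QL]
Visit QL → queue []

UT → CO → ED → AJ → DB → HP → HU → JU → VM → UJ → WL → ZY → BO → QL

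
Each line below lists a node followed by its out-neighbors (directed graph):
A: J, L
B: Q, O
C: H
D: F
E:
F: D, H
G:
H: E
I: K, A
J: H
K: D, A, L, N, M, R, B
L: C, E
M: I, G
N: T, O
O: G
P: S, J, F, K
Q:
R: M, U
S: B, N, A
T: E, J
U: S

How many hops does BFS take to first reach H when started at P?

2

Level 0: P
Level 1: F, J, K, S
Level 2: A, B, D, H, L, M, N, R
Level 3: C, E, G, I, O, Q, T, U
H first appears at level 2.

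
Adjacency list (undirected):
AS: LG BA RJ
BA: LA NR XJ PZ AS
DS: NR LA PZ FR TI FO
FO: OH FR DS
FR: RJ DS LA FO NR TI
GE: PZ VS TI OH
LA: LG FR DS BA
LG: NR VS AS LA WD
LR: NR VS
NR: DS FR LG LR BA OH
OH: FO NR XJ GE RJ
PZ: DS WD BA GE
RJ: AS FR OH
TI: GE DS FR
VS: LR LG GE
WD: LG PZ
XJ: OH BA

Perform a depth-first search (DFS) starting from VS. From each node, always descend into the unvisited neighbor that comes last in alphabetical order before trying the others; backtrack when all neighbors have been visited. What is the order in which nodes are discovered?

Visit VS
VS → LR
LR → NR
NR → OH
OH → XJ
XJ → BA
BA → PZ
PZ → WD
WD → LG
LG → LA
LA → FR
FR → TI
TI → GE
TI → DS
DS → FO
FR → RJ
RJ → AS

VS → LR → NR → OH → XJ → BA → PZ → WD → LG → LA → FR → TI → GE → DS → FO → RJ → AS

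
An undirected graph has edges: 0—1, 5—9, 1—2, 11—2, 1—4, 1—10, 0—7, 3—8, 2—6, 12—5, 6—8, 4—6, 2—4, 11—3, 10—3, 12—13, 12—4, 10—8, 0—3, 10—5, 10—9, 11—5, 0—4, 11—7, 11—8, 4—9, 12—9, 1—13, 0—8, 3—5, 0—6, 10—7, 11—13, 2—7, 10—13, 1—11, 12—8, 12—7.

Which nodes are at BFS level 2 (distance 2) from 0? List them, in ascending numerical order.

2, 5, 9, 10, 11, 12, 13

Level 0: 0
Level 1: 1, 3, 4, 6, 7, 8
Level 2: 2, 5, 9, 10, 11, 12, 13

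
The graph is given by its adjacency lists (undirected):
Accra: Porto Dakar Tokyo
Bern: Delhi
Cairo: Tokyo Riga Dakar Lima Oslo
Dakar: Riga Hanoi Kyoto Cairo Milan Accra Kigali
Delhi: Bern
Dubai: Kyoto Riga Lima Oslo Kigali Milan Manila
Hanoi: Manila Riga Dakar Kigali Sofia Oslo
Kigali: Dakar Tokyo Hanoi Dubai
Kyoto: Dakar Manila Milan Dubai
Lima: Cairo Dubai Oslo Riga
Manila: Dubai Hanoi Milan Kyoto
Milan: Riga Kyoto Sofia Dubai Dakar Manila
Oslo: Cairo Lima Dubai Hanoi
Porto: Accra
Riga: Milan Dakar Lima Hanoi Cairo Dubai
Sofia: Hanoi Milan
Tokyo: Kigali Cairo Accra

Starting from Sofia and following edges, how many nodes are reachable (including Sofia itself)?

15

BFS from Sofia visits: Sofia, Hanoi, Milan, Manila, Riga, Dakar, Kigali, Oslo, Kyoto, Dubai, Lima, Cairo, Accra, Tokyo, Porto
Reachable nodes: 15 of 17 total.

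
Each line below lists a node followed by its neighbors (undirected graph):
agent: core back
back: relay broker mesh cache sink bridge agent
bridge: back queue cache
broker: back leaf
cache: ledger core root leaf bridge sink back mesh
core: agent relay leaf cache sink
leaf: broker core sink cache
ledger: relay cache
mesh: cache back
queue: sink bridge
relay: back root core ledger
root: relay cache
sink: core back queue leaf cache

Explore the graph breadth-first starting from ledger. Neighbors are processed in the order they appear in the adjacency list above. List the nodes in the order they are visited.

ledger, relay, cache, back, root, core, leaf, bridge, sink, mesh, broker, agent, queue

Visit ledger; enqueue relay, cache → queue [relay, cache]
Visit relay; enqueue back, root, core → queue [cache, back, root, core]
Visit cache; enqueue leaf, bridge, sink, mesh → queue [back, root, core, leaf, bridge, sink, mesh]
Visit back; enqueue broker, agent → queue [root, core, leaf, bridge, sink, mesh, broker, agent]
Visit root → queue [core, leaf, bridge, sink, mesh, broker, agent]
Visit core → queue [leaf, bridge, sink, mesh, broker, agent]
Visit leaf → queue [bridge, sink, mesh, broker, agent]
Visit bridge; enqueue queue → queue [sink, mesh, broker, agent, queue]
Visit sink → queue [mesh, broker, agent, queue]
Visit mesh → queue [broker, agent, queue]
Visit broker → queue [agent, queue]
Visit agent → queue [queue]
Visit queue → queue []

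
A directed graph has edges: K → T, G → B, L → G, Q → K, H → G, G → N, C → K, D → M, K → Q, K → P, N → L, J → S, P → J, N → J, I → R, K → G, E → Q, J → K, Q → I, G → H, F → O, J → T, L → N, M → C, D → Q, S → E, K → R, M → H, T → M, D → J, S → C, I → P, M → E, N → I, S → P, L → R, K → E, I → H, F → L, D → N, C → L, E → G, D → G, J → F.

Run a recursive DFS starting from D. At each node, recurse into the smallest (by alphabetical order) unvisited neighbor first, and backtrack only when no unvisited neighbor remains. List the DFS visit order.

D → G → B → H → N → I → P → J → F → L → R → O → K → E → Q → T → M → C → S

Visit D
D → G
G → B
G → H
G → N
N → I
I → P
P → J
J → F
F → L
L → R
F → O
J → K
K → E
E → Q
K → T
T → M
M → C
J → S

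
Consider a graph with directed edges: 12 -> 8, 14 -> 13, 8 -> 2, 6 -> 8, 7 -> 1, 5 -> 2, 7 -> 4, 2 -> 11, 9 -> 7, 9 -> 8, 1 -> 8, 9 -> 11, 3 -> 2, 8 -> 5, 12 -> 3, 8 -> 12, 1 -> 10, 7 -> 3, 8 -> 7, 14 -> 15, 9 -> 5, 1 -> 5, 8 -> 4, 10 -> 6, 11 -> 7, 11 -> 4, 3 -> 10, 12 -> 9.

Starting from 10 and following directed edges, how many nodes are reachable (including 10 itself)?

BFS from 10 visits: 10, 6, 8, 2, 4, 5, 7, 12, 11, 1, 3, 9
Reachable nodes: 12 of 15 total.

12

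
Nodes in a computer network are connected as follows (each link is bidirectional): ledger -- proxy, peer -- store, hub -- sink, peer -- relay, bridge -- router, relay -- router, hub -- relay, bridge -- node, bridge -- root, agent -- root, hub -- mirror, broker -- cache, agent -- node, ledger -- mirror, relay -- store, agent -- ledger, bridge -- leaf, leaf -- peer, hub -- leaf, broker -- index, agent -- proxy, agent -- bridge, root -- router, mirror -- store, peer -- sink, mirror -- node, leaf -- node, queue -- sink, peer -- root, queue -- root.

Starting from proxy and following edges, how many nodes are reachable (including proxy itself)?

BFS from proxy visits: proxy, ledger, agent, mirror, root, node, bridge, store, hub, router, queue, peer, leaf, relay, sink
Reachable nodes: 15 of 18 total.

15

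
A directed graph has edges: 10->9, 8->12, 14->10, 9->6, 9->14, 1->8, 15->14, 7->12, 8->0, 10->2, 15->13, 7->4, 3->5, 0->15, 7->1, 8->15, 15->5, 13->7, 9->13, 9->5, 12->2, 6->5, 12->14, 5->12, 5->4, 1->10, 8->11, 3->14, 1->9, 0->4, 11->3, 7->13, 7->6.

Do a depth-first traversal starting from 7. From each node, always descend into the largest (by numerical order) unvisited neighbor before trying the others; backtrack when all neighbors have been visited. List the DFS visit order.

Visit 7
7 → 13
7 → 12
12 → 14
14 → 10
10 → 9
9 → 6
6 → 5
5 → 4
10 → 2
7 → 1
1 → 8
8 → 15
8 → 11
11 → 3
8 → 0

7 -> 13 -> 12 -> 14 -> 10 -> 9 -> 6 -> 5 -> 4 -> 2 -> 1 -> 8 -> 15 -> 11 -> 3 -> 0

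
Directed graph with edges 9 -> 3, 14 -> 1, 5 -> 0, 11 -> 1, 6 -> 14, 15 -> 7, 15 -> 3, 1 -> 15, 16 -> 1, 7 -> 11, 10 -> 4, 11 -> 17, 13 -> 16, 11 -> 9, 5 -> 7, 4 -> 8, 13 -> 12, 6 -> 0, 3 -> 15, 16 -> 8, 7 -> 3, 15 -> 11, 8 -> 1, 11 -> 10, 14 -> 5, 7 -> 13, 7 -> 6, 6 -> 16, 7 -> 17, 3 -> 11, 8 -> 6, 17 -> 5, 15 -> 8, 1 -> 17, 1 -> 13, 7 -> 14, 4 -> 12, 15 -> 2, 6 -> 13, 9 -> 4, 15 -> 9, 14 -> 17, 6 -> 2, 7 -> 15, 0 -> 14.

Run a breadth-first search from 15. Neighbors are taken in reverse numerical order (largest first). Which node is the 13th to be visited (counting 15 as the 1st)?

14

Visit 15; enqueue 11, 9, 8, 7, 3, 2 → queue [11, 9, 8, 7, 3, 2]
Visit 11; enqueue 17, 10, 1 → queue [9, 8, 7, 3, 2, 17, 10, 1]
Visit 9; enqueue 4 → queue [8, 7, 3, 2, 17, 10, 1, 4]
Visit 8; enqueue 6 → queue [7, 3, 2, 17, 10, 1, 4, 6]
Visit 7; enqueue 14, 13 → queue [3, 2, 17, 10, 1, 4, 6, 14, 13]
Visit 3 → queue [2, 17, 10, 1, 4, 6, 14, 13]
Visit 2 → queue [17, 10, 1, 4, 6, 14, 13]
Visit 17; enqueue 5 → queue [10, 1, 4, 6, 14, 13, 5]
Visit 10 → queue [1, 4, 6, 14, 13, 5]
Visit 1 → queue [4, 6, 14, 13, 5]
Visit 4; enqueue 12 → queue [6, 14, 13, 5, 12]
Visit 6; enqueue 16, 0 → queue [14, 13, 5, 12, 16, 0]
Visit 14 → queue [13, 5, 12, 16, 0]
Visit 13 → queue [5, 12, 16, 0]
Visit 5 → queue [12, 16, 0]
Visit 12 → queue [16, 0]
Visit 16 → queue [0]
Visit 0 → queue []

Visit order: 15, 11, 9, 8, 7, 3, 2, 17, 10, 1, 4, 6, 14, 13, 5, 12, 16, 0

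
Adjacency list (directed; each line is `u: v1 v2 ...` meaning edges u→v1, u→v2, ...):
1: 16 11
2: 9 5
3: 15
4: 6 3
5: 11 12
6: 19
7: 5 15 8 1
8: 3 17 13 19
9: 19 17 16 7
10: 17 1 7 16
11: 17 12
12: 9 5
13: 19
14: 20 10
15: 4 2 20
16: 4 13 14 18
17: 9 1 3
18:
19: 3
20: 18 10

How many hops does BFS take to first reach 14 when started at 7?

Level 0: 7
Level 1: 1, 5, 8, 15
Level 2: 2, 3, 4, 11, 12, 13, 16, 17, 19, 20
Level 3: 6, 9, 10, 14, 18
14 first appears at level 3.

3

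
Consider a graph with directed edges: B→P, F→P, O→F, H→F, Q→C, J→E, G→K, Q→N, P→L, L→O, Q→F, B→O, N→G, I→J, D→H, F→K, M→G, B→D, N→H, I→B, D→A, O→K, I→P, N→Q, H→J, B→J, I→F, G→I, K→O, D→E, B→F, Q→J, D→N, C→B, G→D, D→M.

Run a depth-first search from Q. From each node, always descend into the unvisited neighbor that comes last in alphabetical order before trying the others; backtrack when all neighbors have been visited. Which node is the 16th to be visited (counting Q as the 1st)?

A

Visit Q
Q → N
N → H
H → J
J → E
H → F
F → P
P → L
L → O
O → K
N → G
G → I
I → B
B → D
D → M
D → A
Q → C

Visit order: Q, N, H, J, E, F, P, L, O, K, G, I, B, D, M, A, C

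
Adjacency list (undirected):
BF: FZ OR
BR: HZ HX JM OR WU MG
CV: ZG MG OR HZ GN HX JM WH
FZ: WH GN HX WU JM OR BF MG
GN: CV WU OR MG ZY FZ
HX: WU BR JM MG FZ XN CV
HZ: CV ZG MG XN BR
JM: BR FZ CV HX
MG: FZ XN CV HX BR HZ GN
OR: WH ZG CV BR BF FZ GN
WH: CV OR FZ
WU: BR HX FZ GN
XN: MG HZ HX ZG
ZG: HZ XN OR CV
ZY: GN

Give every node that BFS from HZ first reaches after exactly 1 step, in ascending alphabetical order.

BR, CV, MG, XN, ZG

Level 0: HZ
Level 1: BR, CV, MG, XN, ZG
Level 2: FZ, GN, HX, JM, OR, WH, WU
Level 3: BF, ZY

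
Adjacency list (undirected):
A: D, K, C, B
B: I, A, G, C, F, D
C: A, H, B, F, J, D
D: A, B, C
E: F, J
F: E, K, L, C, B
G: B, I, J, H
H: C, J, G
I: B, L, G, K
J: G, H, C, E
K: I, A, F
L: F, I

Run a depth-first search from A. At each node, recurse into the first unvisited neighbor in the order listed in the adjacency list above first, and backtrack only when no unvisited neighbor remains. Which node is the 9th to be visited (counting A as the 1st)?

Visit A
A → D
D → B
B → I
I → L
L → F
F → E
E → J
J → G
G → H
H → C
F → K

Visit order: A, D, B, I, L, F, E, J, G, H, C, K

G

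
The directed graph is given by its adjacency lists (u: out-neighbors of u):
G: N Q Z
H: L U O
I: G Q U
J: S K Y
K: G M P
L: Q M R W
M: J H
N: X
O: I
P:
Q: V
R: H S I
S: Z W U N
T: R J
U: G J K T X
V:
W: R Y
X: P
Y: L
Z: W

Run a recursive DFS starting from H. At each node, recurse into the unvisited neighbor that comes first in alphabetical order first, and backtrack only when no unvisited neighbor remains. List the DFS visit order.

H → L → M → J → K → G → N → X → P → Q → V → Z → W → R → I → U → T → S → Y → O

Visit H
H → L
L → M
M → J
J → K
K → G
G → N
N → X
X → P
G → Q
Q → V
G → Z
Z → W
W → R
R → I
I → U
U → T
R → S
W → Y
H → O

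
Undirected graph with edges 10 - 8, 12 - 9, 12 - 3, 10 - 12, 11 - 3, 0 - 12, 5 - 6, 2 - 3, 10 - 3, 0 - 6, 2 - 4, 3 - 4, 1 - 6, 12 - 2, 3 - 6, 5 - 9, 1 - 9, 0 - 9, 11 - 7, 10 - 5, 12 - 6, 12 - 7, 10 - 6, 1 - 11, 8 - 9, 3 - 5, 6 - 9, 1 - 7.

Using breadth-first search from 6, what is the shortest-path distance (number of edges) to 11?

Level 0: 6
Level 1: 0, 1, 3, 5, 9, 10, 12
Level 2: 2, 4, 7, 8, 11
11 first appears at level 2.

2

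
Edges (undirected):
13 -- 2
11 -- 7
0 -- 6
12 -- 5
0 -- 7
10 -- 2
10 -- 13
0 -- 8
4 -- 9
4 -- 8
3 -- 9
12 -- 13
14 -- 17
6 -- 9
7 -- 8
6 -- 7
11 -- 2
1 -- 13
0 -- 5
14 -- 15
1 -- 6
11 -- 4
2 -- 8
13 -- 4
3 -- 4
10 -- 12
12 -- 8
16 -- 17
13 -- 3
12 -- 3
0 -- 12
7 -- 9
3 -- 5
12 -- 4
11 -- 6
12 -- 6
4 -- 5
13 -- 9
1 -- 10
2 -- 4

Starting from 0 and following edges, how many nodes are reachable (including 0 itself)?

14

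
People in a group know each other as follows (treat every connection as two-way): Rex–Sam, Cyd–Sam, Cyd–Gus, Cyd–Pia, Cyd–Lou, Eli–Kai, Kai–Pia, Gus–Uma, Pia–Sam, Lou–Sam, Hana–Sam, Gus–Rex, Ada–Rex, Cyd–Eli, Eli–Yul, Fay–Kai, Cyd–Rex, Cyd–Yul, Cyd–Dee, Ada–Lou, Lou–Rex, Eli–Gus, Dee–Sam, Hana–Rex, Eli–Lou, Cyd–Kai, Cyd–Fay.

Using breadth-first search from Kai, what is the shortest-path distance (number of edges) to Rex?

2

Level 0: Kai
Level 1: Cyd, Eli, Fay, Pia
Level 2: Dee, Gus, Lou, Rex, Sam, Yul
Level 3: Ada, Hana, Uma
Rex first appears at level 2.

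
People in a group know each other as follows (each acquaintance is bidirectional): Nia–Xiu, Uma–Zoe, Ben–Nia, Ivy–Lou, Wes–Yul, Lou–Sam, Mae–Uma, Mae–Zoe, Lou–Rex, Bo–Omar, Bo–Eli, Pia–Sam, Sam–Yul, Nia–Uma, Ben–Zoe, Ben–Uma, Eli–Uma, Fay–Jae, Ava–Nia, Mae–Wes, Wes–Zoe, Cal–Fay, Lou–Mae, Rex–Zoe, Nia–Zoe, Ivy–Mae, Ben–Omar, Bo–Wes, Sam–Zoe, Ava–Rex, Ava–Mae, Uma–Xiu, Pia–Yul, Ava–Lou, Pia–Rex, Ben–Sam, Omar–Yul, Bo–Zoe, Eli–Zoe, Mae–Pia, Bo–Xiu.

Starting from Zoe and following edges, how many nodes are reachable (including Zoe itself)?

17

BFS from Zoe visits: Zoe, Ben, Bo, Eli, Mae, Nia, Rex, Sam, Uma, Wes, Omar, Xiu, Ava, Ivy, Lou, Pia, Yul
Reachable nodes: 17 of 20 total.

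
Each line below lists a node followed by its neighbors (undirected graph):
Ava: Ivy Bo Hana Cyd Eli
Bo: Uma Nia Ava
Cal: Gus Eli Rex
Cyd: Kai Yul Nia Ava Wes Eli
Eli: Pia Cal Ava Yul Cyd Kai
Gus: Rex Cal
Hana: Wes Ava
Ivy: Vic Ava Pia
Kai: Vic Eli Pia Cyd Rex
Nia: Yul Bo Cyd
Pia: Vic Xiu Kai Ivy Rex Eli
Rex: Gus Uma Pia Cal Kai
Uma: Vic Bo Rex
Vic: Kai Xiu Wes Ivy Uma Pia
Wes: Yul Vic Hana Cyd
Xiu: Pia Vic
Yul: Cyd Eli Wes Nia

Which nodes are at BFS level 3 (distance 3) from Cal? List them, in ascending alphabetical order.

Level 0: Cal
Level 1: Eli, Gus, Rex
Level 2: Ava, Cyd, Kai, Pia, Uma, Yul
Level 3: Bo, Hana, Ivy, Nia, Vic, Wes, Xiu

Bo, Hana, Ivy, Nia, Vic, Wes, Xiu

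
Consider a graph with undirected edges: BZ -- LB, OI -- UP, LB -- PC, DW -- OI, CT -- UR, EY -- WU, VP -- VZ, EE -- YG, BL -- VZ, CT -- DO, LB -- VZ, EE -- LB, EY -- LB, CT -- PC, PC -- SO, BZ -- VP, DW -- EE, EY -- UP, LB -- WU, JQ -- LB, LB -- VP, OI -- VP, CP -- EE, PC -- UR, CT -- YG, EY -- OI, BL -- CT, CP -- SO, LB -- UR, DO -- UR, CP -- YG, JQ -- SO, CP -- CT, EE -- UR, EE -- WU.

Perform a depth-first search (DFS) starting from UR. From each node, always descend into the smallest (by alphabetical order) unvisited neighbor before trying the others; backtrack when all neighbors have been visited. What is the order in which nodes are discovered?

Visit UR
UR → CT
CT → BL
BL → VZ
VZ → LB
LB → BZ
BZ → VP
VP → OI
OI → DW
DW → EE
EE → CP
CP → SO
SO → JQ
SO → PC
CP → YG
EE → WU
WU → EY
EY → UP
CT → DO

UR, CT, BL, VZ, LB, BZ, VP, OI, DW, EE, CP, SO, JQ, PC, YG, WU, EY, UP, DO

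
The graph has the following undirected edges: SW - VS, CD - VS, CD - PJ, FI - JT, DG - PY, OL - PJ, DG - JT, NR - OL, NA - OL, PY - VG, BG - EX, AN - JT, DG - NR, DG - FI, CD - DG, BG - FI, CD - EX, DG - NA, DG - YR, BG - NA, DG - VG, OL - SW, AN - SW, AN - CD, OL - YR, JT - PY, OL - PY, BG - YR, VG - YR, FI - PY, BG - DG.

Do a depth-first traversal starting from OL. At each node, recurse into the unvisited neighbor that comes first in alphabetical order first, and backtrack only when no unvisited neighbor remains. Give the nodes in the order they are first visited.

Visit OL
OL → NA
NA → BG
BG → DG
DG → CD
CD → AN
AN → JT
JT → FI
FI → PY
PY → VG
VG → YR
AN → SW
SW → VS
CD → EX
CD → PJ
DG → NR

OL → NA → BG → DG → CD → AN → JT → FI → PY → VG → YR → SW → VS → EX → PJ → NR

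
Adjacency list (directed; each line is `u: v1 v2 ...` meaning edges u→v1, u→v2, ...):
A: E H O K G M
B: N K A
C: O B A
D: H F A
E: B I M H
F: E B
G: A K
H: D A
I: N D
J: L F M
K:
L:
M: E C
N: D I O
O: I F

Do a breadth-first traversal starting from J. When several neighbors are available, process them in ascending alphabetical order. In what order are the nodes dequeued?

J, F, L, M, B, E, C, A, K, N, H, I, O, G, D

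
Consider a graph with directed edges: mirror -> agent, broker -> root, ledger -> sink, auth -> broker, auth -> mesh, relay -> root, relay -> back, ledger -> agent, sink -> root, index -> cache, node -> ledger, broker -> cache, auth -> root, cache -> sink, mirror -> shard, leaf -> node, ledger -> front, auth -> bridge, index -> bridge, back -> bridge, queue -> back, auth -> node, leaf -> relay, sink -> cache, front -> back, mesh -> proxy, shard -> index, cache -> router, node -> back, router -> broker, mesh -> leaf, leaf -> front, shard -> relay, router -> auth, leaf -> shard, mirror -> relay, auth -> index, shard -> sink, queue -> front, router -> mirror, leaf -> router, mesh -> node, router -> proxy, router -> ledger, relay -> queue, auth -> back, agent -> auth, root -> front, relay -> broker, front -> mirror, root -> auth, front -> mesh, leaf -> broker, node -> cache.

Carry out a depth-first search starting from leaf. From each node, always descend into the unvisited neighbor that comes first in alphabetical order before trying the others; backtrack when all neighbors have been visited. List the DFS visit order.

leaf → broker → cache → router → auth → back → bridge → index → mesh → node → ledger → agent → front → mirror → relay → queue → root → shard → sink → proxy

Visit leaf
leaf → broker
broker → cache
cache → router
router → auth
auth → back
back → bridge
auth → index
auth → mesh
mesh → node
node → ledger
ledger → agent
ledger → front
front → mirror
mirror → relay
relay → queue
relay → root
mirror → shard
shard → sink
mesh → proxy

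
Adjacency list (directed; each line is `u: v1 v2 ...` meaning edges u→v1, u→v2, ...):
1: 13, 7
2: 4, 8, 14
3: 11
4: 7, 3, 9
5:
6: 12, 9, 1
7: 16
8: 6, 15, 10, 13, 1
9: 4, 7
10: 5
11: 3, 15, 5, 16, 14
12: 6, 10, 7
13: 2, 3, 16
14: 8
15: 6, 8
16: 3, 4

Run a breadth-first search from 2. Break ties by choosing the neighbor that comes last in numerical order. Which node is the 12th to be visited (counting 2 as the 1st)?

Visit 2; enqueue 14, 8, 4 → queue [14, 8, 4]
Visit 14 → queue [8, 4]
Visit 8; enqueue 15, 13, 10, 6, 1 → queue [4, 15, 13, 10, 6, 1]
Visit 4; enqueue 9, 7, 3 → queue [15, 13, 10, 6, 1, 9, 7, 3]
Visit 15 → queue [13, 10, 6, 1, 9, 7, 3]
Visit 13; enqueue 16 → queue [10, 6, 1, 9, 7, 3, 16]
Visit 10; enqueue 5 → queue [6, 1, 9, 7, 3, 16, 5]
Visit 6; enqueue 12 → queue [1, 9, 7, 3, 16, 5, 12]
Visit 1 → queue [9, 7, 3, 16, 5, 12]
Visit 9 → queue [7, 3, 16, 5, 12]
Visit 7 → queue [3, 16, 5, 12]
Visit 3; enqueue 11 → queue [16, 5, 12, 11]
Visit 16 → queue [5, 12, 11]
Visit 5 → queue [12, 11]
Visit 12 → queue [11]
Visit 11 → queue []

Visit order: 2, 14, 8, 4, 15, 13, 10, 6, 1, 9, 7, 3, 16, 5, 12, 11

3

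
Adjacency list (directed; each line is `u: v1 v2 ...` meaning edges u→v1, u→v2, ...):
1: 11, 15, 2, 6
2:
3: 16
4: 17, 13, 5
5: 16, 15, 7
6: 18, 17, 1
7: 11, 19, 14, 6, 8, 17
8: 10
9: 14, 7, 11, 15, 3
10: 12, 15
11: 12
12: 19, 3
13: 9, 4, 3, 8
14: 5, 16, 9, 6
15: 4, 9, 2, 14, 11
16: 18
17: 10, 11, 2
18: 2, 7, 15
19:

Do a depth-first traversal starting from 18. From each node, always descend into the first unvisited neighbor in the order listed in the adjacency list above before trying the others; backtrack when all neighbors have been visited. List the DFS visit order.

18, 2, 7, 11, 12, 19, 3, 16, 14, 5, 15, 4, 17, 10, 13, 9, 8, 6, 1

Visit 18
18 → 2
18 → 7
7 → 11
11 → 12
12 → 19
12 → 3
3 → 16
7 → 14
14 → 5
5 → 15
15 → 4
4 → 17
17 → 10
4 → 13
13 → 9
13 → 8
14 → 6
6 → 1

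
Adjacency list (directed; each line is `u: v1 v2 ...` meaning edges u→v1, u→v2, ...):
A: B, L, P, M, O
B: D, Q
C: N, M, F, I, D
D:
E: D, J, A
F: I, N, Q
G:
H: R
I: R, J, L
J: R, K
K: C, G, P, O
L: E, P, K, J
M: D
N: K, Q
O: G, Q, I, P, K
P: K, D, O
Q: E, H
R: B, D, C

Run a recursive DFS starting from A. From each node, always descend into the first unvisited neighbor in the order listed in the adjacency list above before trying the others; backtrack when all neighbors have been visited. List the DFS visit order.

Visit A
A → B
B → D
B → Q
Q → E
E → J
J → R
R → C
C → N
N → K
K → G
K → P
P → O
O → I
I → L
C → M
C → F
Q → H

A, B, D, Q, E, J, R, C, N, K, G, P, O, I, L, M, F, H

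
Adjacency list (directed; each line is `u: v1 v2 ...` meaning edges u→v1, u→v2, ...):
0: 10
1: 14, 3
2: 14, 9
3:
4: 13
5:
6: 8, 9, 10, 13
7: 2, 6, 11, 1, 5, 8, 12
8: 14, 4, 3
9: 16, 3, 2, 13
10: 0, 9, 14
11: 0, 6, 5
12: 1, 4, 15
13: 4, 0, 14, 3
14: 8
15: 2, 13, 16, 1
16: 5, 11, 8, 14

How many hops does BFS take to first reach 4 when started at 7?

Level 0: 7
Level 1: 1, 2, 5, 6, 8, 11, 12
Level 2: 0, 3, 4, 9, 10, 13, 14, 15
Level 3: 16
4 first appears at level 2.

2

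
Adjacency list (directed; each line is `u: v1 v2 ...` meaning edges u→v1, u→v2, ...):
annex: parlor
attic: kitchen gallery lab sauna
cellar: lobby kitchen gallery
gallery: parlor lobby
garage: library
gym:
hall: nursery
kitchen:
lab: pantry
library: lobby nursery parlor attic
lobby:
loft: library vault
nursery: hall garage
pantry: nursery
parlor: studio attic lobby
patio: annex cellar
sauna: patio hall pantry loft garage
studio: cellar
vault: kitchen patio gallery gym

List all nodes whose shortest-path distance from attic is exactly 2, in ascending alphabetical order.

garage, hall, lobby, loft, pantry, parlor, patio

Level 0: attic
Level 1: gallery, kitchen, lab, sauna
Level 2: garage, hall, lobby, loft, pantry, parlor, patio
Level 3: annex, cellar, library, nursery, studio, vault
Level 4: gym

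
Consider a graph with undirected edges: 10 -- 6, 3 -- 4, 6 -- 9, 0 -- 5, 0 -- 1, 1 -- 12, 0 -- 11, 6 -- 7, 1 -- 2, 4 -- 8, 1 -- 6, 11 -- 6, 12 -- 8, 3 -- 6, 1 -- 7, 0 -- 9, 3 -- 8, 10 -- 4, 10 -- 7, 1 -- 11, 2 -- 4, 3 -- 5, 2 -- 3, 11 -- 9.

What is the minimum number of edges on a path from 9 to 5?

Level 0: 9
Level 1: 0, 6, 11
Level 2: 1, 3, 5, 7, 10
Level 3: 2, 4, 8, 12
5 first appears at level 2.

2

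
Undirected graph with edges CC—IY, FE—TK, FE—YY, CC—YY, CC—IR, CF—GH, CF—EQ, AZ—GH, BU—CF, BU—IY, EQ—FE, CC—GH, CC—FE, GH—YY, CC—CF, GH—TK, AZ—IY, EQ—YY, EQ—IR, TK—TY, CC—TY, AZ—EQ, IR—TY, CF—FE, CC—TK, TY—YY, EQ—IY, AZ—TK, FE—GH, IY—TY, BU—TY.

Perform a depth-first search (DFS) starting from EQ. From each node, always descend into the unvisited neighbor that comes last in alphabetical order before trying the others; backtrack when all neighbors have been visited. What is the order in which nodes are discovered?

Visit EQ
EQ → YY
YY → TY
TY → TK
TK → GH
GH → FE
FE → CF
CF → CC
CC → IY
IY → BU
IY → AZ
CC → IR

EQ YY TY TK GH FE CF CC IY BU AZ IR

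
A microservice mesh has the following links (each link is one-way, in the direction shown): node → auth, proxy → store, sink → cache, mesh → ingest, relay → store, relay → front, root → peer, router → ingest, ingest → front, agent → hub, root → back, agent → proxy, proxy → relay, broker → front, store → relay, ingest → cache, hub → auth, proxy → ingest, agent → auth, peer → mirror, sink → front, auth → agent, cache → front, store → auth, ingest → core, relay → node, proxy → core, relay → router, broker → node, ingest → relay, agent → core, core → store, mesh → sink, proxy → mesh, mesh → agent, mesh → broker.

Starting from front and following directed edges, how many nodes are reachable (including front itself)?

1

BFS from front visits: front
Reachable nodes: 1 of 19 total.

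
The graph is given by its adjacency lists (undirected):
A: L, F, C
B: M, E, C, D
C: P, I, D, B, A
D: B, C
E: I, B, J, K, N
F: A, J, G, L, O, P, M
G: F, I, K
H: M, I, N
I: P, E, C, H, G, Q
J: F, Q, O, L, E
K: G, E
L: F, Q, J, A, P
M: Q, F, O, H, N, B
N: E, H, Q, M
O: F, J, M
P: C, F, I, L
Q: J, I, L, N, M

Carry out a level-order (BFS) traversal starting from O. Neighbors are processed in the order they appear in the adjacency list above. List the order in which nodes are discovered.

Visit O; enqueue F, J, M → queue [F, J, M]
Visit F; enqueue A, G, L, P → queue [J, M, A, G, L, P]
Visit J; enqueue Q, E → queue [M, A, G, L, P, Q, E]
Visit M; enqueue H, N, B → queue [A, G, L, P, Q, E, H, N, B]
Visit A; enqueue C → queue [G, L, P, Q, E, H, N, B, C]
Visit G; enqueue I, K → queue [L, P, Q, E, H, N, B, C, I, K]
Visit L → queue [P, Q, E, H, N, B, C, I, K]
Visit P → queue [Q, E, H, N, B, C, I, K]
Visit Q → queue [E, H, N, B, C, I, K]
Visit E → queue [H, N, B, C, I, K]
Visit H → queue [N, B, C, I, K]
Visit N → queue [B, C, I, K]
Visit B; enqueue D → queue [C, I, K, D]
Visit C → queue [I, K, D]
Visit I → queue [K, D]
Visit K → queue [D]
Visit D → queue []

O, F, J, M, A, G, L, P, Q, E, H, N, B, C, I, K, D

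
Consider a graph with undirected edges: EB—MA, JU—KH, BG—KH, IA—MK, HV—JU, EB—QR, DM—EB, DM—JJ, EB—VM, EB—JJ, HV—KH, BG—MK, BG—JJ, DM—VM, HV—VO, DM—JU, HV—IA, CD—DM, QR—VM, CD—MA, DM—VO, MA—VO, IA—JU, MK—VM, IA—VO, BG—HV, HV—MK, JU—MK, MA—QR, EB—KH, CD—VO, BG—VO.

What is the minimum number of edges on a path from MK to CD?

3

Level 0: MK
Level 1: BG, HV, IA, JU, VM
Level 2: DM, EB, JJ, KH, QR, VO
Level 3: CD, MA
CD first appears at level 3.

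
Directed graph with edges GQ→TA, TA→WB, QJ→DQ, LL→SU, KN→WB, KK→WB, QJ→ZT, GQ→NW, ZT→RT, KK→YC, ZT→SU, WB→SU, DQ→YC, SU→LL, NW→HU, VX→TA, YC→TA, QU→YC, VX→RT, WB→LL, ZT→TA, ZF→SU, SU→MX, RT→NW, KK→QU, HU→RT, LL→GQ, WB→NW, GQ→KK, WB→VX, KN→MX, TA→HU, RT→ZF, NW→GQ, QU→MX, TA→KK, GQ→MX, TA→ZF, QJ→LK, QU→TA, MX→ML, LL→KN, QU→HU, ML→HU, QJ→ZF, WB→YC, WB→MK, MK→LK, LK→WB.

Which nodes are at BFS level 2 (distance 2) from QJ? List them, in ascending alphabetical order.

RT, SU, TA, WB, YC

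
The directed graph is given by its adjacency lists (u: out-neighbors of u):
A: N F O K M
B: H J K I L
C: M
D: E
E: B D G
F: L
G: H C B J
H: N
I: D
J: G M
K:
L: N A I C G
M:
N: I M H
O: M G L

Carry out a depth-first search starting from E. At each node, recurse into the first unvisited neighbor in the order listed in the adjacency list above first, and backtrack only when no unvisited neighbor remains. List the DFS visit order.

E, B, H, N, I, D, M, J, G, C, K, L, A, F, O

Visit E
E → B
B → H
H → N
N → I
I → D
N → M
B → J
J → G
G → C
B → K
B → L
L → A
A → F
A → O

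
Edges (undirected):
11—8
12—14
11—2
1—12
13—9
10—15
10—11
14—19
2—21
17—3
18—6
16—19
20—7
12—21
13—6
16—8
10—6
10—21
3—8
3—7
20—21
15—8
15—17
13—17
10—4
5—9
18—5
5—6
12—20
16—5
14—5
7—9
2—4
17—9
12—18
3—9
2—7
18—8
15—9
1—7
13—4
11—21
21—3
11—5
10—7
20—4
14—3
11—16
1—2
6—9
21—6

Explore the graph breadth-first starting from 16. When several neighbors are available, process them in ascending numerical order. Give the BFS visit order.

Visit 16; enqueue 5, 8, 11, 19 → queue [5, 8, 11, 19]
Visit 5; enqueue 6, 9, 14, 18 → queue [8, 11, 19, 6, 9, 14, 18]
Visit 8; enqueue 3, 15 → queue [11, 19, 6, 9, 14, 18, 3, 15]
Visit 11; enqueue 2, 10, 21 → queue [19, 6, 9, 14, 18, 3, 15, 2, 10, 21]
Visit 19 → queue [6, 9, 14, 18, 3, 15, 2, 10, 21]
Visit 6; enqueue 13 → queue [9, 14, 18, 3, 15, 2, 10, 21, 13]
Visit 9; enqueue 7, 17 → queue [14, 18, 3, 15, 2, 10, 21, 13, 7, 17]
Visit 14; enqueue 12 → queue [18, 3, 15, 2, 10, 21, 13, 7, 17, 12]
Visit 18 → queue [3, 15, 2, 10, 21, 13, 7, 17, 12]
Visit 3 → queue [15, 2, 10, 21, 13, 7, 17, 12]
Visit 15 → queue [2, 10, 21, 13, 7, 17, 12]
Visit 2; enqueue 1, 4 → queue [10, 21, 13, 7, 17, 12, 1, 4]
Visit 10 → queue [21, 13, 7, 17, 12, 1, 4]
Visit 21; enqueue 20 → queue [13, 7, 17, 12, 1, 4, 20]
Visit 13 → queue [7, 17, 12, 1, 4, 20]
Visit 7 → queue [17, 12, 1, 4, 20]
Visit 17 → queue [12, 1, 4, 20]
Visit 12 → queue [1, 4, 20]
Visit 1 → queue [4, 20]
Visit 4 → queue [20]
Visit 20 → queue []

16, 5, 8, 11, 19, 6, 9, 14, 18, 3, 15, 2, 10, 21, 13, 7, 17, 12, 1, 4, 20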